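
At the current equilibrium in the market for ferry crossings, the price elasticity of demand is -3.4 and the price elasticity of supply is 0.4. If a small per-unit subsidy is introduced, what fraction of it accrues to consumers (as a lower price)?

Consumer share = 2/19

For a small subsidy around the equilibrium, the benefit split depends on the relative slopes, which at a point are proportional to the elasticities.
Buyer share = εs/(εs + |εd|) = 0.4/(0.4 + 3.4) = 2/19; seller share = |εd|/(εs + |εd|) = 17/19.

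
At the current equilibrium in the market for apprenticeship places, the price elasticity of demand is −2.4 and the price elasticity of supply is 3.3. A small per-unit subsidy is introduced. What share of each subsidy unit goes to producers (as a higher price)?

For a small subsidy around the equilibrium, the benefit split depends on the relative slopes, which at a point are proportional to the elasticities.
Buyer share = εs/(εs + |εd|) = 3.3/(3.3 + 2.4) = 11/19; seller share = |εd|/(εs + |εd|) = 8/19.
So producers capture 8/19 of the subsidy.

Producer share = 8/19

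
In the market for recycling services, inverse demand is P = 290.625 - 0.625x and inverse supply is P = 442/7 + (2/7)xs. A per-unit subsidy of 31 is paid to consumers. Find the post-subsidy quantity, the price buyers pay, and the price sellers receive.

Pre-subsidy: 290.625 - 0.625x = 442/7 + (2/7)x gives x* = 12739/51 and P* = 6860/51.
With the rebate, buyers effectively pay Pb = Ps − 31, where Ps is the price sellers receive.
On the curves, Pb = 290.625 - 0.625x and Ps = 442/7 + (2/7)x; the wedge Ps − Pb = 31 gives 442/7 + (2/7)x − (290.625 - 0.625x) = 31, so x' = 4825/17.
Then Pb = 290.625 − 0.625·(4825/17) = 1925/17 and Ps = 442/7 + (2/7)·(4825/17) = 2452/17.

x' = 4825/17; buyers pay 1925/17; sellers receive 2452/17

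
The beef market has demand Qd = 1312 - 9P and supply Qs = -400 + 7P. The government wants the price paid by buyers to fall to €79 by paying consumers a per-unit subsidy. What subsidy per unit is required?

At a buyer price of 79, quantity demanded is 1312 − 9·79 = 601.
Sellers supply 601 only when they receive Ps with -400 + 7·Ps = 601, i.e. Ps = 143.
s = Ps − Pb = 143 − 79 = 64.

Required subsidy s = €64 per unit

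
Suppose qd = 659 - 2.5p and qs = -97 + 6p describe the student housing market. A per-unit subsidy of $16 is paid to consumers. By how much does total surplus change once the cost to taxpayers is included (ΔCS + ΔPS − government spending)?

Net change in total surplus = -3840/17

Pre-subsidy: 659 - 2.5p = -97 + 6p gives p* = 1512/17, q* = 7423/17.
With the rebate, buyers effectively pay pb = ps − 16, where ps is the price sellers receive.
Demand in terms of ps becomes qd = 659 − 2.5(ps − 16) = 699 - 2.5ps. Setting this equal to supply: 699 - 2.5ps = -97 + 6ps, so ps = 1592/17.
Buyers pay pb = 1592/17 − 16 = 1320/17; q' = -97 + 6·(1592/17) = 7903/17.
ΔCS = ½(7423/17 + 7903/17)(1512/17 − 1320/17) = 1471296/289; ΔPS = ½(7423/17 + 7903/17)(1592/17 − 1512/17) = 613040/289.
Government spending = 16 × 7903/17 = 126448/17.
Net change = 1471296/289 + 613040/289 − 126448/17 = -3840/17. The loss equals the DWL triangle ½·16·480/17.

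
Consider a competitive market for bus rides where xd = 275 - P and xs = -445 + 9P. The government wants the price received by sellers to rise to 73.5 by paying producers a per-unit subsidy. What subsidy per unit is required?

At a seller price of 73.5, quantity supplied is -445 + 9·73.5 = 216.5.
Buyers absorb 216.5 only when they pay Pb with 275 − 1·Pb = 216.5, i.e. Pb = 58.5.
s = Ps − Pb = 73.5 − 58.5 = 15.

Required subsidy s = 15 per unit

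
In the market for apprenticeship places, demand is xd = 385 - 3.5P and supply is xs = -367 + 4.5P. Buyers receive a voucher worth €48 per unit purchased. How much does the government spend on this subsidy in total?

Government cost = €7224

Pre-subsidy: 385 - 3.5P = -367 + 4.5P gives P* = 94, x* = 56.
With the rebate, buyers effectively pay Pb = Ps − 48, where Ps is the price sellers receive.
Demand in terms of Ps becomes xd = 385 − 3.5(Ps − 48) = 553 - 3.5Ps. Setting this equal to supply: 553 - 3.5Ps = -367 + 4.5Ps, so Ps = 115.
Buyers pay Pb = 115 − 48 = 67; x' = -367 + 4.5·115 = 150.5.
Government outlay = subsidy × quantity = 48 × 150.5 = 7224.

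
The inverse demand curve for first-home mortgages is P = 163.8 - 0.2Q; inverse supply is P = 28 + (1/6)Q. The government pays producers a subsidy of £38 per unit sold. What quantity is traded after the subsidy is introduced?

Pre-subsidy: 163.8 - 0.2Q = 28 + (1/6)Q gives Q* = 4074/11 and P* = 987/11.
With the subsidy, sellers receive Ps = Pb + 38 for each unit, where Pb is the price buyers pay.
On the curves, Pb = 163.8 - 0.2Q and Ps = 28 + (1/6)Q; the wedge Ps − Pb = 38 gives 28 + (1/6)Q − (163.8 - 0.2Q) = 38, so Q' = 474.
Then Pb = 163.8 − 0.2·474 = 69 and Ps = 28 + (1/6)·474 = 107.

Q' = 474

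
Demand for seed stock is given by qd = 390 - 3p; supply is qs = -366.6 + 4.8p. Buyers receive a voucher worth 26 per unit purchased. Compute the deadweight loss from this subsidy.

Deadweight loss = 624

Pre-subsidy: 390 - 3p = -366.6 + 4.8p gives p* = 97, q* = 99.
With the rebate, buyers effectively pay pb = ps − 26, where ps is the price sellers receive.
Demand in terms of ps becomes qd = 390 − 3(ps − 26) = 468 - 3ps. Setting this equal to supply: 468 - 3ps = -366.6 + 4.8ps, so ps = 107.
Buyers pay pb = 107 − 26 = 81; q' = -366.6 + 4.8·107 = 147.
The subsidy expands output by 147 − 99 = 48 past the efficient level; on those units the gap between marginal cost and willingness to pay runs from 0 up to 26.
DWL = ½ × 26 × 48 = 624.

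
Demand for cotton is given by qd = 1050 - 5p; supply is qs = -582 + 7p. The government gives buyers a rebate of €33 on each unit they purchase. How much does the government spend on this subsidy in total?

Government cost = €15386.25

Pre-subsidy: 1050 - 5p = -582 + 7p gives p* = 136, q* = 370.
With the rebate, buyers effectively pay pb = ps − 33, where ps is the price sellers receive.
Demand in terms of ps becomes qd = 1050 − 5(ps − 33) = 1215 - 5ps. Setting this equal to supply: 1215 - 5ps = -582 + 7ps, so ps = 149.75.
Buyers pay pb = 149.75 − 33 = 116.75; q' = -582 + 7·149.75 = 466.25.
Government outlay = subsidy × quantity = 33 × 466.25 = 15386.25.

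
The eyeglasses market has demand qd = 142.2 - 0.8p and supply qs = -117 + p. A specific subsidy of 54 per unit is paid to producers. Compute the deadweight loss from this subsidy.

Deadweight loss = 648

Pre-subsidy: 142.2 - 0.8p = -117 + p gives p* = 144, q* = 27.
With the subsidy, sellers receive ps = pb + 54 for each unit, where pb is the price buyers pay.
Supply in terms of pb becomes qs = -117 + 1(pb + 54) = -63 + pb. Setting this equal to demand: 142.2 - 0.8pb = -63 + pb, so pb = 114.
Sellers receive ps = 114 + 54 = 168; q' = 142.2 − 0.8·114 = 51.
The subsidy expands output by 51 − 27 = 24 past the efficient level; on those units the gap between marginal cost and willingness to pay runs from 0 up to 54.
DWL = ½ × 54 × 24 = 648.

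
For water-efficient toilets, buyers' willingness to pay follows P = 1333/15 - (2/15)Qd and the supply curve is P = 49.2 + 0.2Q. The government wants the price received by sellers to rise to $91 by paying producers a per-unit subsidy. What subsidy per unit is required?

Required subsidy s = $30 per unit

At a seller price of 91, quantity supplied is -246 + 5·91 = 209.
Buyers absorb 209 only when they pay Pb = 1333/15 − (2/15)·209 = 61.
s = Ps − Pb = 91 − 61 = 30.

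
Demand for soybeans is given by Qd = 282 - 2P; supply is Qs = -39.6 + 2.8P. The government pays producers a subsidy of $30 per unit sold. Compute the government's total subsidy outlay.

Government cost = $5490

Pre-subsidy: 282 - 2P = -39.6 + 2.8P gives P* = 67, Q* = 148.
With the subsidy, sellers receive Ps = Pb + 30 for each unit, where Pb is the price buyers pay.
Supply in terms of Pb becomes Qs = -39.6 + 2.8(Pb + 30) = 44.4 + 2.8Pb. Setting this equal to demand: 282 - 2Pb = 44.4 + 2.8Pb, so Pb = 49.5.
Sellers receive Ps = 49.5 + 30 = 79.5; Q' = 282 − 2·49.5 = 183.
Government outlay = subsidy × quantity = 30 × 183 = 5490.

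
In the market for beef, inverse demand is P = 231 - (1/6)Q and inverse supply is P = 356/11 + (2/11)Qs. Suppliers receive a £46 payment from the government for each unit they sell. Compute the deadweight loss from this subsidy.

Deadweight loss = £3036

Pre-subsidy: 231 - (1/6)Q = 356/11 + (2/11)Q gives Q* = 570 and P* = 136.
With the subsidy, sellers receive Ps = Pb + 46 for each unit, where Pb is the price buyers pay.
On the curves, Pb = 231 - (1/6)Q and Ps = 356/11 + (2/11)Q; the wedge Ps − Pb = 46 gives 356/11 + (2/11)Q − (231 - (1/6)Q) = 46, so Q' = 702.
Then Pb = 231 − (1/6)·702 = 114 and Ps = 356/11 + (2/11)·702 = 160.
The subsidy expands output by 702 − 570 = 132 past the efficient level; on those units the gap between marginal cost and willingness to pay runs from 0 up to 46.
DWL = ½ × 46 × 132 = 3036.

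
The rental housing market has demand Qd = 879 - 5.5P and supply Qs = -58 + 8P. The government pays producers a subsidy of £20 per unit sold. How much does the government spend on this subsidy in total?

Government cost = 101240/9

Pre-subsidy: 879 - 5.5P = -58 + 8P gives P* = 1874/27, Q* = 13426/27.
With the subsidy, sellers receive Ps = Pb + 20 for each unit, where Pb is the price buyers pay.
Supply in terms of Pb becomes Qs = -58 + 8(Pb + 20) = 102 + 8Pb. Setting this equal to demand: 879 - 5.5Pb = 102 + 8Pb, so Pb = 518/9.
Sellers receive Ps = 518/9 + 20 = 698/9; Q' = 879 − 5.5·(518/9) = 5062/9.
Government outlay = subsidy × quantity = 20 × 5062/9 = 101240/9.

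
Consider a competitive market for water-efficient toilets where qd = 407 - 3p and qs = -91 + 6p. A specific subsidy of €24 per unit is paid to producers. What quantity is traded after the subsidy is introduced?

Pre-subsidy: 407 - 3p = -91 + 6p gives p* = 166/3, q* = 241.
With the subsidy, sellers receive ps = pb + 24 for each unit, where pb is the price buyers pay.
Supply in terms of pb becomes qs = -91 + 6(pb + 24) = 53 + 6pb. Setting this equal to demand: 407 - 3pb = 53 + 6pb, so pb = 118/3.
Sellers receive ps = 118/3 + 24 = 190/3; q' = 407 − 3·(118/3) = 289.

q' = 289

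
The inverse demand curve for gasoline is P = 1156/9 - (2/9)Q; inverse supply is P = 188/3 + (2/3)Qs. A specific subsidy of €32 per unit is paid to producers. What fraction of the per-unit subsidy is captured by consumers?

Consumer share = 0.25

Pre-subsidy: 1156/9 - (2/9)Q = 188/3 + (2/3)Q gives Q* = 74 and P* = 112.
With the subsidy, sellers receive Ps = Pb + 32 for each unit, where Pb is the price buyers pay.
On the curves, Pb = 1156/9 - (2/9)Q and Ps = 188/3 + (2/3)Q; the wedge Ps − Pb = 32 gives 188/3 + (2/3)Q − (1156/9 - (2/9)Q) = 32, so Q' = 110.
Then Pb = 1156/9 − (2/9)·110 = 104 and Ps = 188/3 + (2/3)·110 = 136.
Buyers' price falls by P* − Pb = 112 − 104 = 8; sellers' price rises by Ps − P* = 136 − 112 = 24.
So consumers capture 8/32 = 0.25 of each unit of subsidy.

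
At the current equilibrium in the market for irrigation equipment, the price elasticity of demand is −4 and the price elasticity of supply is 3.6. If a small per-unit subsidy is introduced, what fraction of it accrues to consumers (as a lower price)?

Consumer share = 9/19

For a small subsidy around the equilibrium, the benefit split depends on the relative slopes, which at a point are proportional to the elasticities.
Buyer share = εs/(εs + |εd|) = 3.6/(3.6 + 4) = 9/19; seller share = |εd|/(εs + |εd|) = 10/19.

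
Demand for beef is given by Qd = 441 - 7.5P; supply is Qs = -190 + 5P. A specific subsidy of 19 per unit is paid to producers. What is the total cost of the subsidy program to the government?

Government cost = 2268.6

Pre-subsidy: 441 - 7.5P = -190 + 5P gives P* = 50.48, Q* = 62.4.
With the subsidy, sellers receive Ps = Pb + 19 for each unit, where Pb is the price buyers pay.
Supply in terms of Pb becomes Qs = -190 + 5(Pb + 19) = -95 + 5Pb. Setting this equal to demand: 441 - 7.5Pb = -95 + 5Pb, so Pb = 42.88.
Sellers receive Ps = 42.88 + 19 = 61.88; Q' = 441 − 7.5·42.88 = 119.4.
Government outlay = subsidy × quantity = 19 × 119.4 = 2268.6.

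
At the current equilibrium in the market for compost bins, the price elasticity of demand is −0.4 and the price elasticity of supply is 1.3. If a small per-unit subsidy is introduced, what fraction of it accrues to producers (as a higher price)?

For a small subsidy around the equilibrium, the benefit split depends on the relative slopes, which at a point are proportional to the elasticities.
Buyer share = εs/(εs + |εd|) = 1.3/(1.3 + 0.4) = 13/17; seller share = |εd|/(εs + |εd|) = 4/17.
So producers capture 4/17 of the subsidy.

Producer share = 4/17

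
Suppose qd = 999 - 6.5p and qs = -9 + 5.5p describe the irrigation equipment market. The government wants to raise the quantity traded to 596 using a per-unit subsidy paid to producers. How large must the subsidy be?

Required subsidy s = 48 per unit

At q = 596, invert demand for the buyer price: pb = (999 − 596)/6.5 = 62; invert supply for the seller price: ps = (596 − (-9))/5.5 = 110.
The subsidy must fill the gap: s = ps − pb = 110 − 62 = 48.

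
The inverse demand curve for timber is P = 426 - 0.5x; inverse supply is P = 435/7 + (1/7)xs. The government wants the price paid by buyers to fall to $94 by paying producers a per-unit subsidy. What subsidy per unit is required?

At a buyer price of 94, quantity demanded is 852 − 2·94 = 664.
Sellers supply 664 only when they receive Ps = 435/7 + (1/7)·664 = 157.
s = Ps − Pb = 157 − 94 = 63.

Required subsidy s = $63 per unit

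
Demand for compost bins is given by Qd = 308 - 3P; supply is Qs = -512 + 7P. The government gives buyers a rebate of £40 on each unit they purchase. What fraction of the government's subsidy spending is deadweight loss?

DWL / government spending = 21/73

Pre-subsidy: 308 - 3P = -512 + 7P gives P* = 82, Q* = 62.
With the rebate, buyers effectively pay Pb = Ps − 40, where Ps is the price sellers receive.
Demand in terms of Ps becomes Qd = 308 − 3(Ps − 40) = 428 - 3Ps. Setting this equal to supply: 428 - 3Ps = -512 + 7Ps, so Ps = 94.
Buyers pay Pb = 94 − 40 = 54; Q' = -512 + 7·94 = 146.
ΔCS = ½(62 + 146)(82 − 54) = 2912; ΔPS = ½(62 + 146)(94 − 82) = 1248.
Government spending = 40 × 146 = 5840.
DWL = ½ × 40 × (146 − 62) = 1680; fraction = 1680 / 5840 = 21/73.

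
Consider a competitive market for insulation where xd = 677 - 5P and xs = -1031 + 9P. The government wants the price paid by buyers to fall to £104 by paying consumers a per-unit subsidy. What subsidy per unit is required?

Required subsidy s = £28 per unit

At a buyer price of 104, quantity demanded is 677 − 5·104 = 157.
Sellers supply 157 only when they receive Ps with -1031 + 9·Ps = 157, i.e. Ps = 132.
s = Ps − Pb = 132 − 104 = 28.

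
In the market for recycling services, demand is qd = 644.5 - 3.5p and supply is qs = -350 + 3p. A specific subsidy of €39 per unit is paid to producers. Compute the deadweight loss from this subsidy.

Pre-subsidy: 644.5 - 3.5p = -350 + 3p gives p* = 153, q* = 109.
With the subsidy, sellers receive ps = pb + 39 for each unit, where pb is the price buyers pay.
Supply in terms of pb becomes qs = -350 + 3(pb + 39) = -233 + 3pb. Setting this equal to demand: 644.5 - 3.5pb = -233 + 3pb, so pb = 135.
Sellers receive ps = 135 + 39 = 174; q' = 644.5 − 3.5·135 = 172.
The subsidy expands output by 172 − 109 = 63 past the efficient level; on those units the gap between marginal cost and willingness to pay runs from 0 up to 39.
DWL = ½ × 39 × 63 = 1228.5.

Deadweight loss = €1228.5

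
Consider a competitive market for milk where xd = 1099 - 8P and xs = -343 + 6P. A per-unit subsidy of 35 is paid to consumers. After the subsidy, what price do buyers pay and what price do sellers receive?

Buyers pay 88; sellers receive 123

Pre-subsidy: 1099 - 8P = -343 + 6P gives P* = 103, x* = 275.
With the rebate, buyers effectively pay Pb = Ps − 35, where Ps is the price sellers receive.
Demand in terms of Ps becomes xd = 1099 − 8(Ps − 35) = 1379 - 8Ps. Setting this equal to supply: 1379 - 8Ps = -343 + 6Ps, so Ps = 123.
Buyers pay Pb = 123 − 35 = 88; x' = -343 + 6·123 = 395.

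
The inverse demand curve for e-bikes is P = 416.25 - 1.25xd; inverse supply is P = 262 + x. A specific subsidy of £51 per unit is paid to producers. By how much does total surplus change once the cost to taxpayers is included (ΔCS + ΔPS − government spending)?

Pre-subsidy: 416.25 - 1.25x = 262 + x gives x* = 617/9 and P* = 2975/9.
With the subsidy, sellers receive Ps = Pb + 51 for each unit, where Pb is the price buyers pay.
On the curves, Pb = 416.25 - 1.25x and Ps = 262 + x; the wedge Ps − Pb = 51 gives 262 + x − (416.25 - 1.25x) = 51, so x' = 821/9.
Then Pb = 416.25 − 1.25·(821/9) = 2720/9 and Ps = 262 + 1·(821/9) = 3179/9.
ΔCS = ½(617/9 + 821/9)(2975/9 − 2720/9) = 61115/27; ΔPS = ½(617/9 + 821/9)(3179/9 − 2975/9) = 48892/27.
Government spending = 51 × 821/9 = 13957/3.
Net change = 61115/27 + 48892/27 − 13957/3 = -578. The loss equals the DWL triangle ½·51·68/3.

Net change in total surplus = -£578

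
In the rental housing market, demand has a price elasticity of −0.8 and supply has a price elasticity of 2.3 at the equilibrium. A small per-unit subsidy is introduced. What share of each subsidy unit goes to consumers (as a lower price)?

Consumer share = 23/31

For a small subsidy around the equilibrium, the benefit split depends on the relative slopes, which at a point are proportional to the elasticities.
Buyer share = εs/(εs + |εd|) = 2.3/(2.3 + 0.8) = 23/31; seller share = |εd|/(εs + |εd|) = 8/31.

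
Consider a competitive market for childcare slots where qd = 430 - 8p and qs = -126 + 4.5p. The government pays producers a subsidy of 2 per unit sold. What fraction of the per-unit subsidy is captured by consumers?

Pre-subsidy: 430 - 8p = -126 + 4.5p gives p* = 44.48, q* = 74.16.
With the subsidy, sellers receive ps = pb + 2 for each unit, where pb is the price buyers pay.
Supply in terms of pb becomes qs = -126 + 4.5(pb + 2) = -117 + 4.5pb. Setting this equal to demand: 430 - 8pb = -117 + 4.5pb, so pb = 43.76.
Sellers receive ps = 43.76 + 2 = 45.76; q' = 430 − 8·43.76 = 79.92.
Buyers' price falls by p* − pb = 44.48 − 43.76 = 0.72; sellers' price rises by ps − p* = 45.76 − 44.48 = 1.28.
So consumers capture 0.72/2 = 0.36 of each unit of subsidy.

Consumer share = 0.36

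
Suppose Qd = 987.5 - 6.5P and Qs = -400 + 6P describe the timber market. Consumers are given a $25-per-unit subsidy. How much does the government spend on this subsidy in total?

Pre-subsidy: 987.5 - 6.5P = -400 + 6P gives P* = 111, Q* = 266.
With the rebate, buyers effectively pay Pb = Ps − 25, where Ps is the price sellers receive.
Demand in terms of Ps becomes Qd = 987.5 − 6.5(Ps − 25) = 1150 - 6.5Ps. Setting this equal to supply: 1150 - 6.5Ps = -400 + 6Ps, so Ps = 124.
Buyers pay Pb = 124 − 25 = 99; Q' = -400 + 6·124 = 344.
Government outlay = subsidy × quantity = 25 × 344 = 8600.

Government cost = $8600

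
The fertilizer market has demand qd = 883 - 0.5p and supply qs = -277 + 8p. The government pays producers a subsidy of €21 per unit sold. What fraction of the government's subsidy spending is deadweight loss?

Pre-subsidy: 883 - 0.5p = -277 + 8p gives p* = 2320/17, q* = 13851/17.
With the subsidy, sellers receive ps = pb + 21 for each unit, where pb is the price buyers pay.
Supply in terms of pb becomes qs = -277 + 8(pb + 21) = -109 + 8pb. Setting this equal to demand: 883 - 0.5pb = -109 + 8pb, so pb = 1984/17.
Sellers receive ps = 1984/17 + 21 = 2341/17; q' = 883 − 0.5·(1984/17) = 14019/17.
ΔCS = ½(13851/17 + 14019/17)(2320/17 − 1984/17) = 4682160/289; ΔPS = ½(13851/17 + 14019/17)(2341/17 − 2320/17) = 292635/289.
Government spending = 21 × 14019/17 = 294399/17.
DWL = ½ × 21 × (14019/17 − 13851/17) = 1764/17; fraction = (1764/17) / (294399/17) = 28/4673.

DWL / government spending = 28/4673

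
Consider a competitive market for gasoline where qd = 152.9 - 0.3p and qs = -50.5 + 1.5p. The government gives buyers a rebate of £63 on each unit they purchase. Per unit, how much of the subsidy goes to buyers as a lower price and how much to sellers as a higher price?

Pre-subsidy: 152.9 - 0.3p = -50.5 + 1.5p gives p* = 113, q* = 119.
With the rebate, buyers effectively pay pb = ps − 63, where ps is the price sellers receive.
Demand in terms of ps becomes qd = 152.9 − 0.3(ps − 63) = 171.8 - 0.3ps. Setting this equal to supply: 171.8 - 0.3ps = -50.5 + 1.5ps, so ps = 123.5.
Buyers pay pb = 123.5 − 63 = 60.5; q' = -50.5 + 1.5·123.5 = 134.75.
Buyers' price falls by p* − pb = 113 − 60.5 = 52.5; sellers' price rises by ps − p* = 123.5 − 113 = 10.5.

Buyers gain £52.5 per unit; sellers gain £10.5 per unit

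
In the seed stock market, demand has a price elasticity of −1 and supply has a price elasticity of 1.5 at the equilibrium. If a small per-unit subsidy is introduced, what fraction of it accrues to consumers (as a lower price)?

Consumer share = 0.6

For a small subsidy around the equilibrium, the benefit split depends on the relative slopes, which at a point are proportional to the elasticities.
Buyer share = εs/(εs + |εd|) = 1.5/(1.5 + 1) = 0.6; seller share = |εd|/(εs + |εd|) = 0.4.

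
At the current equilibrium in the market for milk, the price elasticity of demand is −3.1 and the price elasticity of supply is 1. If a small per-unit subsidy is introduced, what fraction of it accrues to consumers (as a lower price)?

For a small subsidy around the equilibrium, the benefit split depends on the relative slopes, which at a point are proportional to the elasticities.
Buyer share = εs/(εs + |εd|) = 1/(1 + 3.1) = 10/41; seller share = |εd|/(εs + |εd|) = 31/41.

Consumer share = 10/41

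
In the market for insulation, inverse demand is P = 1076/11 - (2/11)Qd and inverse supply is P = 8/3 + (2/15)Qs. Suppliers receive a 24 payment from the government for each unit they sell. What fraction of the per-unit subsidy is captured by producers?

Producer share = 11/26

Pre-subsidy: 1076/11 - (2/11)Q = 8/3 + (2/15)Q gives Q* = 3925/13 and P* = 558/13.
With the subsidy, sellers receive Ps = Pb + 24 for each unit, where Pb is the price buyers pay.
On the curves, Pb = 1076/11 - (2/11)Q and Ps = 8/3 + (2/15)Q; the wedge Ps − Pb = 24 gives 8/3 + (2/15)Q − (1076/11 - (2/11)Q) = 24, so Q' = 4915/13.
Then Pb = 1076/11 − (2/11)·(4915/13) = 378/13 and Ps = 8/3 + (2/15)·(4915/13) = 690/13.
Buyers' price falls by P* − Pb = 558/13 − 378/13 = 180/13; sellers' price rises by Ps − P* = 690/13 − 558/13 = 132/13.
So producers capture (132/13)/24 = 11/26 of each unit of subsidy.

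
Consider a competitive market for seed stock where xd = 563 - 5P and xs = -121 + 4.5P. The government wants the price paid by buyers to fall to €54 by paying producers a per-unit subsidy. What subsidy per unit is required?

Required subsidy s = €38 per unit

At a buyer price of 54, quantity demanded is 563 − 5·54 = 293.
Sellers supply 293 only when they receive Ps with -121 + 4.5·Ps = 293, i.e. Ps = 92.
s = Ps − Pb = 92 − 54 = 38.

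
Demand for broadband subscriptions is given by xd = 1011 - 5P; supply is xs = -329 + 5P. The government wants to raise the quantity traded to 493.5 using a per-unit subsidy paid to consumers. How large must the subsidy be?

At x = 493.5, invert demand for the buyer price: Pb = (1011 − 493.5)/5 = 103.5; invert supply for the seller price: Ps = (493.5 − (-329))/5 = 164.5.
The subsidy must fill the gap: s = Ps − Pb = 164.5 − 103.5 = 61.

Required subsidy s = 61 per unit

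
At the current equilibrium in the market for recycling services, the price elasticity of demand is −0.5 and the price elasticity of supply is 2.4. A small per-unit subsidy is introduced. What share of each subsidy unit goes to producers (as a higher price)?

For a small subsidy around the equilibrium, the benefit split depends on the relative slopes, which at a point are proportional to the elasticities.
Buyer share = εs/(εs + |εd|) = 2.4/(2.4 + 0.5) = 24/29; seller share = |εd|/(εs + |εd|) = 5/29.
So producers capture 5/29 of the subsidy.

Producer share = 5/29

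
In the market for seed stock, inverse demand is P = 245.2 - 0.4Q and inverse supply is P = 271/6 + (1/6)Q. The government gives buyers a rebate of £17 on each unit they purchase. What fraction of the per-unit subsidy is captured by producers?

Producer share = 5/17

Pre-subsidy: 245.2 - 0.4Q = 271/6 + (1/6)Q gives Q* = 353 and P* = 104.
With the rebate, buyers effectively pay Pb = Ps − 17, where Ps is the price sellers receive.
On the curves, Pb = 245.2 - 0.4Q and Ps = 271/6 + (1/6)Q; the wedge Ps − Pb = 17 gives 271/6 + (1/6)Q − (245.2 - 0.4Q) = 17, so Q' = 383.
Then Pb = 245.2 − 0.4·383 = 92 and Ps = 271/6 + (1/6)·383 = 109.
Buyers' price falls by P* − Pb = 104 − 92 = 12; sellers' price rises by Ps − P* = 109 − 104 = 5.
So producers capture 5/17 = 5/17 of each unit of subsidy.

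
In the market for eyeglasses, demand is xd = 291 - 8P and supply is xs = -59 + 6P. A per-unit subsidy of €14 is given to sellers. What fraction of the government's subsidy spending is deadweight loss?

Pre-subsidy: 291 - 8P = -59 + 6P gives P* = 25, x* = 91.
With the subsidy, sellers receive Ps = Pb + 14 for each unit, where Pb is the price buyers pay.
Supply in terms of Pb becomes xs = -59 + 6(Pb + 14) = 25 + 6Pb. Setting this equal to demand: 291 - 8Pb = 25 + 6Pb, so Pb = 19.
Sellers receive Ps = 19 + 14 = 33; x' = 291 − 8·19 = 139.
ΔCS = ½(91 + 139)(25 − 19) = 690; ΔPS = ½(91 + 139)(33 − 25) = 920.
Government spending = 14 × 139 = 1946.
DWL = ½ × 14 × (139 − 91) = 336; fraction = 336 / 1946 = 24/139.

DWL / government spending = 24/139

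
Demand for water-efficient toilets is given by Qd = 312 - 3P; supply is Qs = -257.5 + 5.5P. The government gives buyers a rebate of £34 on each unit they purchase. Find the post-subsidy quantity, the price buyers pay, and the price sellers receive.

Q' = 177; buyers pay £45; sellers receive £79

Pre-subsidy: 312 - 3P = -257.5 + 5.5P gives P* = 67, Q* = 111.
With the rebate, buyers effectively pay Pb = Ps − 34, where Ps is the price sellers receive.
Demand in terms of Ps becomes Qd = 312 − 3(Ps − 34) = 414 - 3Ps. Setting this equal to supply: 414 - 3Ps = -257.5 + 5.5Ps, so Ps = 79.
Buyers pay Pb = 79 − 34 = 45; Q' = -257.5 + 5.5·79 = 177.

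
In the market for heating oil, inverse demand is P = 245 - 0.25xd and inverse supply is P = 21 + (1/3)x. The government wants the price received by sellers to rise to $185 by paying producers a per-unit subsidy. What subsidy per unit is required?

At a seller price of 185, quantity supplied is -63 + 3·185 = 492.
Buyers absorb 492 only when they pay Pb = 245 − 0.25·492 = 122.
s = Ps − Pb = 185 − 122 = 63.

Required subsidy s = $63 per unit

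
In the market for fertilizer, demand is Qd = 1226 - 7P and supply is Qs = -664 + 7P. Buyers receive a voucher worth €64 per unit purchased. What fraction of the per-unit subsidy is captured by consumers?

Pre-subsidy: 1226 - 7P = -664 + 7P gives P* = 135, Q* = 281.
With the rebate, buyers effectively pay Pb = Ps − 64, where Ps is the price sellers receive.
Demand in terms of Ps becomes Qd = 1226 − 7(Ps − 64) = 1674 - 7Ps. Setting this equal to supply: 1674 - 7Ps = -664 + 7Ps, so Ps = 167.
Buyers pay Pb = 167 − 64 = 103; Q' = -664 + 7·167 = 505.
Buyers' price falls by P* − Pb = 135 − 103 = 32; sellers' price rises by Ps − P* = 167 − 135 = 32.
So consumers capture 32/64 = 0.5 of each unit of subsidy.

Consumer share = 0.5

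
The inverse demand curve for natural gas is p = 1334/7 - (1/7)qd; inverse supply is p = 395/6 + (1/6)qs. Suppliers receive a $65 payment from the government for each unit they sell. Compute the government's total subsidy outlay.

Government cost = $39845

Pre-subsidy: 1334/7 - (1/7)q = 395/6 + (1/6)q gives q* = 403 and p* = 133.
With the subsidy, sellers receive ps = pb + 65 for each unit, where pb is the price buyers pay.
On the curves, pb = 1334/7 - (1/7)q and ps = 395/6 + (1/6)q; the wedge ps − pb = 65 gives 395/6 + (1/6)q − (1334/7 - (1/7)q) = 65, so q' = 613.
Then pb = 1334/7 − (1/7)·613 = 103 and ps = 395/6 + (1/6)·613 = 168.
Government outlay = subsidy × quantity = 65 × 613 = 39845.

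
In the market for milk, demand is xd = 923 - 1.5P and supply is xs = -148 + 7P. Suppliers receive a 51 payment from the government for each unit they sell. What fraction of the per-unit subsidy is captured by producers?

Producer share = 3/17

Pre-subsidy: 923 - 1.5P = -148 + 7P gives P* = 126, x* = 734.
With the subsidy, sellers receive Ps = Pb + 51 for each unit, where Pb is the price buyers pay.
Supply in terms of Pb becomes xs = -148 + 7(Pb + 51) = 209 + 7Pb. Setting this equal to demand: 923 - 1.5Pb = 209 + 7Pb, so Pb = 84.
Sellers receive Ps = 84 + 51 = 135; x' = 923 − 1.5·84 = 797.
Buyers' price falls by P* − Pb = 126 − 84 = 42; sellers' price rises by Ps − P* = 135 − 126 = 9.
So producers capture 9/51 = 3/17 of each unit of subsidy.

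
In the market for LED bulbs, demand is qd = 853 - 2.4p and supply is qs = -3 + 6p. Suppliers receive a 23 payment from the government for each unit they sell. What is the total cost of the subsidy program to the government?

Pre-subsidy: 853 - 2.4p = -3 + 6p gives p* = 2140/21, q* = 4259/7.
With the subsidy, sellers receive ps = pb + 23 for each unit, where pb is the price buyers pay.
Supply in terms of pb becomes qs = -3 + 6(pb + 23) = 135 + 6pb. Setting this equal to demand: 853 - 2.4pb = 135 + 6pb, so pb = 1795/21.
Sellers receive ps = 1795/21 + 23 = 2278/21; q' = 853 − 2.4·(1795/21) = 4535/7.
Government outlay = subsidy × quantity = 23 × 4535/7 = 104305/7.

Government cost = 104305/7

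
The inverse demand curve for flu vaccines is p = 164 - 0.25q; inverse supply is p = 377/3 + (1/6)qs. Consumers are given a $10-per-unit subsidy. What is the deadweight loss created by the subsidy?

Deadweight loss = $120

Pre-subsidy: 164 - 0.25q = 377/3 + (1/6)q gives q* = 92 and p* = 141.
With the rebate, buyers effectively pay pb = ps − 10, where ps is the price sellers receive.
On the curves, pb = 164 - 0.25q and ps = 377/3 + (1/6)q; the wedge ps − pb = 10 gives 377/3 + (1/6)q − (164 - 0.25q) = 10, so q' = 116.
Then pb = 164 − 0.25·116 = 135 and ps = 377/3 + (1/6)·116 = 145.
The subsidy expands output by 116 − 92 = 24 past the efficient level; on those units the gap between marginal cost and willingness to pay runs from 0 up to 10.
DWL = ½ × 10 × 24 = 120.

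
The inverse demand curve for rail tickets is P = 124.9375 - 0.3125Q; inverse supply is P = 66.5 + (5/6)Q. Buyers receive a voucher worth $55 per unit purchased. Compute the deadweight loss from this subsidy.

Pre-subsidy: 124.9375 - 0.3125Q = 66.5 + (5/6)Q gives Q* = 51 and P* = 109.
With the rebate, buyers effectively pay Pb = Ps − 55, where Ps is the price sellers receive.
On the curves, Pb = 124.9375 - 0.3125Q and Ps = 66.5 + (5/6)Q; the wedge Ps − Pb = 55 gives 66.5 + (5/6)Q − (124.9375 - 0.3125Q) = 55, so Q' = 99.
Then Pb = 124.9375 − 0.3125·99 = 94 and Ps = 66.5 + (5/6)·99 = 149.
The subsidy expands output by 99 − 51 = 48 past the efficient level; on those units the gap between marginal cost and willingness to pay runs from 0 up to 55.
DWL = ½ × 55 × 48 = 1320.

Deadweight loss = $1320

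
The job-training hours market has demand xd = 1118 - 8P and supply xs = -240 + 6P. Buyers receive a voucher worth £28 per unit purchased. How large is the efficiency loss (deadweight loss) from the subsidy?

Pre-subsidy: 1118 - 8P = -240 + 6P gives P* = 97, x* = 342.
With the rebate, buyers effectively pay Pb = Ps − 28, where Ps is the price sellers receive.
Demand in terms of Ps becomes xd = 1118 − 8(Ps − 28) = 1342 - 8Ps. Setting this equal to supply: 1342 - 8Ps = -240 + 6Ps, so Ps = 113.
Buyers pay Pb = 113 − 28 = 85; x' = -240 + 6·113 = 438.
The subsidy expands output by 438 − 342 = 96 past the efficient level; on those units the gap between marginal cost and willingness to pay runs from 0 up to 28.
DWL = ½ × 28 × 96 = 1344.

Deadweight loss = £1344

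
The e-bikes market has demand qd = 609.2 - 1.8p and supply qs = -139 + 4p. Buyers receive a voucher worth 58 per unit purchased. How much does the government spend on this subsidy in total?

Government cost = 26042

Pre-subsidy: 609.2 - 1.8p = -139 + 4p gives p* = 129, q* = 377.
With the rebate, buyers effectively pay pb = ps − 58, where ps is the price sellers receive.
Demand in terms of ps becomes qd = 609.2 − 1.8(ps − 58) = 713.6 - 1.8ps. Setting this equal to supply: 713.6 - 1.8ps = -139 + 4ps, so ps = 147.
Buyers pay pb = 147 − 58 = 89; q' = -139 + 4·147 = 449.
Government outlay = subsidy × quantity = 58 × 449 = 26042.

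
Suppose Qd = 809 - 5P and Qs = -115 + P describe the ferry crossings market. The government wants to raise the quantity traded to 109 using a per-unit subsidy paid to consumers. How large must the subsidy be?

Required subsidy s = 84 per unit

At Q = 109, invert demand for the buyer price: Pb = (809 − 109)/5 = 140; invert supply for the seller price: Ps = (109 − (-115))/1 = 224.
The subsidy must fill the gap: s = Ps − Pb = 224 − 140 = 84.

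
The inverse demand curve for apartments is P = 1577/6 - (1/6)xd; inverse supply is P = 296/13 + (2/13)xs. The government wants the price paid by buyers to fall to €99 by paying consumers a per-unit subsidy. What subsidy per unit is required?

At a buyer price of 99, quantity demanded is 1577 − 6·99 = 983.
Sellers supply 983 only when they receive Ps = 296/13 + (2/13)·983 = 174.
s = Ps − Pb = 174 − 99 = 75.

Required subsidy s = €75 per unit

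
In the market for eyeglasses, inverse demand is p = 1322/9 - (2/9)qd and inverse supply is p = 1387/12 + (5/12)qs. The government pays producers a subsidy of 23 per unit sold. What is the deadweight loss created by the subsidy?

Deadweight loss = 414

Pre-subsidy: 1322/9 - (2/9)q = 1387/12 + (5/12)q gives q* = 49 and p* = 136.
With the subsidy, sellers receive ps = pb + 23 for each unit, where pb is the price buyers pay.
On the curves, pb = 1322/9 - (2/9)q and ps = 1387/12 + (5/12)q; the wedge ps − pb = 23 gives 1387/12 + (5/12)q − (1322/9 - (2/9)q) = 23, so q' = 85.
Then pb = 1322/9 − (2/9)·85 = 128 and ps = 1387/12 + (5/12)·85 = 151.
The subsidy expands output by 85 − 49 = 36 past the efficient level; on those units the gap between marginal cost and willingness to pay runs from 0 up to 23.
DWL = ½ × 23 × 36 = 414.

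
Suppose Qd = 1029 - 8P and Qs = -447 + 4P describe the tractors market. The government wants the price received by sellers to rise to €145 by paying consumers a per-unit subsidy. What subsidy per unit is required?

At a seller price of 145, quantity supplied is -447 + 4·145 = 133.
Buyers absorb 133 only when they pay Pb with 1029 − 8·Pb = 133, i.e. Pb = 112.
s = Ps − Pb = 145 − 112 = 33.

Required subsidy s = €33 per unit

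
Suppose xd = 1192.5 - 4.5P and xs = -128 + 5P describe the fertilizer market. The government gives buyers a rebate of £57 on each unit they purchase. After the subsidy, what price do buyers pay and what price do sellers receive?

Pre-subsidy: 1192.5 - 4.5P = -128 + 5P gives P* = 139, x* = 567.
With the rebate, buyers effectively pay Pb = Ps − 57, where Ps is the price sellers receive.
Demand in terms of Ps becomes xd = 1192.5 − 4.5(Ps − 57) = 1449 - 4.5Ps. Setting this equal to supply: 1449 - 4.5Ps = -128 + 5Ps, so Ps = 166.
Buyers pay Pb = 166 − 57 = 109; x' = -128 + 5·166 = 702.

Buyers pay £109; sellers receive £166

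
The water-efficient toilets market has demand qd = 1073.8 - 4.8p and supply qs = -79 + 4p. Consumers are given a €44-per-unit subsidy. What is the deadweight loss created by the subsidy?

Pre-subsidy: 1073.8 - 4.8p = -79 + 4p gives p* = 131, q* = 445.
With the rebate, buyers effectively pay pb = ps − 44, where ps is the price sellers receive.
Demand in terms of ps becomes qd = 1073.8 − 4.8(ps − 44) = 1285 - 4.8ps. Setting this equal to supply: 1285 - 4.8ps = -79 + 4ps, so ps = 155.
Buyers pay pb = 155 − 44 = 111; q' = -79 + 4·155 = 541.
The subsidy expands output by 541 − 445 = 96 past the efficient level; on those units the gap between marginal cost and willingness to pay runs from 0 up to 44.
DWL = ½ × 44 × 96 = 2112.

Deadweight loss = €2112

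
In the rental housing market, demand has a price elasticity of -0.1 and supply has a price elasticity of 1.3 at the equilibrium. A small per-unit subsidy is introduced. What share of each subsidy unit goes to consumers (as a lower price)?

Consumer share = 13/14

For a small subsidy around the equilibrium, the benefit split depends on the relative slopes, which at a point are proportional to the elasticities.
Buyer share = εs/(εs + |εd|) = 1.3/(1.3 + 0.1) = 13/14; seller share = |εd|/(εs + |εd|) = 1/14.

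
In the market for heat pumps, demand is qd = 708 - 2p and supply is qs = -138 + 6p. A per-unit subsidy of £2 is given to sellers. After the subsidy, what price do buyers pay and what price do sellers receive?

Pre-subsidy: 708 - 2p = -138 + 6p gives p* = 105.75, q* = 496.5.
With the subsidy, sellers receive ps = pb + 2 for each unit, where pb is the price buyers pay.
Supply in terms of pb becomes qs = -138 + 6(pb + 2) = -126 + 6pb. Setting this equal to demand: 708 - 2pb = -126 + 6pb, so pb = 104.25.
Sellers receive ps = 104.25 + 2 = 106.25; q' = 708 − 2·104.25 = 499.5.

Buyers pay £104.25; sellers receive £106.25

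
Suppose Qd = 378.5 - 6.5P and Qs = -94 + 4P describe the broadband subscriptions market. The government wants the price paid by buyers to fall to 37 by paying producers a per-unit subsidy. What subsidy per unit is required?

Required subsidy s = 21 per unit

At a buyer price of 37, quantity demanded is 378.5 − 6.5·37 = 138.
Sellers supply 138 only when they receive Ps with -94 + 4·Ps = 138, i.e. Ps = 58.
s = Ps − Pb = 58 − 37 = 21.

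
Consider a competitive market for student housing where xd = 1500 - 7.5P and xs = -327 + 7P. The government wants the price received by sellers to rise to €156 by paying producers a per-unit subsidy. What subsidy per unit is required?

At a seller price of 156, quantity supplied is -327 + 7·156 = 765.
Buyers absorb 765 only when they pay Pb with 1500 − 7.5·Pb = 765, i.e. Pb = 98.
s = Ps − Pb = 156 − 98 = 58.

Required subsidy s = €58 per unit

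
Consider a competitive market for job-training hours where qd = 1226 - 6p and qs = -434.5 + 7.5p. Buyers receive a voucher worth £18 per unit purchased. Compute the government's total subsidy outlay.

Government cost = £9864

Pre-subsidy: 1226 - 6p = -434.5 + 7.5p gives p* = 123, q* = 488.
With the rebate, buyers effectively pay pb = ps − 18, where ps is the price sellers receive.
Demand in terms of ps becomes qd = 1226 − 6(ps − 18) = 1334 - 6ps. Setting this equal to supply: 1334 - 6ps = -434.5 + 7.5ps, so ps = 131.
Buyers pay pb = 131 − 18 = 113; q' = -434.5 + 7.5·131 = 548.
Government outlay = subsidy × quantity = 18 × 548 = 9864.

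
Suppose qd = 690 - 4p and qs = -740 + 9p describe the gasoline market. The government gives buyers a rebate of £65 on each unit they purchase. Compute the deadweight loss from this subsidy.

Pre-subsidy: 690 - 4p = -740 + 9p gives p* = 110, q* = 250.
With the rebate, buyers effectively pay pb = ps − 65, where ps is the price sellers receive.
Demand in terms of ps becomes qd = 690 − 4(ps − 65) = 950 - 4ps. Setting this equal to supply: 950 - 4ps = -740 + 9ps, so ps = 130.
Buyers pay pb = 130 − 65 = 65; q' = -740 + 9·130 = 430.
The subsidy expands output by 430 − 250 = 180 past the efficient level; on those units the gap between marginal cost and willingness to pay runs from 0 up to 65.
DWL = ½ × 65 × 180 = 5850.

Deadweight loss = £5850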